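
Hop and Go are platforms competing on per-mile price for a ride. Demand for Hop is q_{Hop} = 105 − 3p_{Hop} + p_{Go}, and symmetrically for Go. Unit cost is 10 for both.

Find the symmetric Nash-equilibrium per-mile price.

27

Hop's profit: π = (p_{Hop} − 10)(105 − 3p_{Hop} + p_{Go}).
∂π/∂p_{Hop} = 135 − 6p_{Hop} + p_{Go} = 0 ⇒ p_{Hop} = 22.5 + (1/6)p_{Go}.
By symmetry p_{Go} = p_{Hop}; substituting into the reaction function, (5/6)p_{Hop} = 22.5 and p_{Hop} = 27.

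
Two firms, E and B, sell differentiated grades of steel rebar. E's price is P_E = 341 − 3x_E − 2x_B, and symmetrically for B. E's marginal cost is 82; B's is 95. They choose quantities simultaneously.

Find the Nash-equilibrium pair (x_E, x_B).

Firm E's profit: π = x_E(341 − 3x_E − 2x_B) − 82x_E.
∂π/∂x_E = 259 − 6x_E − 2x_B = 0 ⇒ x_E = 259/6 − (1/3)x_B.
Similarly x_B = 41 − (1/3)x_E.
Solving the two reaction functions simultaneously: (1 − (−1/3)(−1/3))x_E = 259/6 − (1/3)·41, so (8/9)x_E = 29.5 and x_E = 33.1875.
Then x_B = 41 − (1/3)·33.1875 = 29.9375.

33.1875, 29.9375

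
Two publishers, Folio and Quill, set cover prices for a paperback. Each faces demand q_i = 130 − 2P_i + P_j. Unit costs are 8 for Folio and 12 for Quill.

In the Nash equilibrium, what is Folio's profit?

Folio's profit: π = (P_{Folio} − 8)(130 − 2P_{Folio} + P_{Quill}).
∂π/∂P_{Folio} = 146 − 4P_{Folio} + P_{Quill} = 0 ⇒ P_{Folio} = 36.5 + 0.25P_{Quill}.
Similarly P_{Quill} = 38.5 + 0.25P_{Folio}.
Solving the two reaction functions simultaneously: (1 − (0.25)(0.25))P_{Folio} = 36.5 + 0.25·38.5, so 0.9375P_{Folio} = 46.125 and P_{Folio} = 49.2.
Then P_{Quill} = 38.5 + 0.25·49.2 = 50.8.
q_{Folio} = 130 − 2·49.2 + 50.8 = 82.4.
Profit = (49.2 − 8)·82.4 = 3394.88.

3394.88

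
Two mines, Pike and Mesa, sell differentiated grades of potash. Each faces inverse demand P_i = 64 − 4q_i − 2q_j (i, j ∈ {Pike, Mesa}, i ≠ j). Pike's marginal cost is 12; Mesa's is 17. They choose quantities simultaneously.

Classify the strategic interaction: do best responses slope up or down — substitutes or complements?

strategic substitutes

Mine Pike's profit: π = q_{Pike}(64 − 4q_{Pike} − 2q_{Mesa}) − 12q_{Pike}.
∂π/∂q_{Pike} = 52 − 8q_{Pike} − 2q_{Mesa} = 0 ⇒ q_{Pike} = 6.5 − 0.25q_{Mesa}.
The best-response slope dq_{Pike}/dq_{Mesa} = −0.25 < 0: the reaction function is downward-sloping, so the choices are strategic substitutes.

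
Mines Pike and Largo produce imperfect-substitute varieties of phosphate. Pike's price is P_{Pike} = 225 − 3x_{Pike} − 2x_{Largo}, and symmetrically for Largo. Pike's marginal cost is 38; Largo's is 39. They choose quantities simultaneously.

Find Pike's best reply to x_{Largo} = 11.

Mine Pike's profit: π = x_{Pike}(225 − 3x_{Pike} − 2x_{Largo}) − 38x_{Pike}.
∂π/∂x_{Pike} = 187 − 6x_{Pike} − 2x_{Largo} = 0 ⇒ x_{Pike} = 187/6 − (1/3)x_{Largo}.
At x_{Largo} = 11: x_{Pike} = 187/6 − (1/3)·11 = 27.5.

27.5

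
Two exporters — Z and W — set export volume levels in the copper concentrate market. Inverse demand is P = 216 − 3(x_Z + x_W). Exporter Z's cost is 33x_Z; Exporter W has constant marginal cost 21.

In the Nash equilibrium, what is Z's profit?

1083

Exporter Z's profit: π = x_Z(216 − 3(x_Z + x_W)) − 33x_Z.
∂π/∂x_Z = 183 − 6x_Z − 3x_W = 0, so x_Z = 30.5 − 0.5x_W.
By the same steps for W: x_W = 32.5 − 0.5x_Z.
Plugging x_W into Z's best response: x_Z = 30.5 − 0.5(32.5 − 0.5x_Z) ⇒ 0.75x_Z = 14.25, so x_Z = 19.
Then x_W = 32.5 − 0.5·19 = 23.
Price P = 216 − 3·42 = 90.
Z's profit: (90 − 33)·19 = 1083.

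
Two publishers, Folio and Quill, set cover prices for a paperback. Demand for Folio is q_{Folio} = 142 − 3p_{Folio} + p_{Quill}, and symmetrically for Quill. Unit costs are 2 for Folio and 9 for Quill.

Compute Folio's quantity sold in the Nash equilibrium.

84.6

Folio's profit: π = (p_{Folio} − 2)(142 − 3p_{Folio} + p_{Quill}).
∂π/∂p_{Folio} = 148 − 6p_{Folio} + p_{Quill} = 0 ⇒ p_{Folio} = 74/3 + (1/6)p_{Quill}.
Similarly p_{Quill} = 169/6 + (1/6)p_{Folio}.
Substituting the second reaction function into the first: p_{Folio} = 74/3 + (1/6)(169/6 + (1/6)p_{Folio}), which gives (35/36)p_{Folio} = 1057/36 ⇒ p_{Folio} = 30.2.
Then p_{Quill} = 169/6 + (1/6)·30.2 = 33.2.
q_{Folio} = 142 − 3·30.2 + 33.2 = 84.6.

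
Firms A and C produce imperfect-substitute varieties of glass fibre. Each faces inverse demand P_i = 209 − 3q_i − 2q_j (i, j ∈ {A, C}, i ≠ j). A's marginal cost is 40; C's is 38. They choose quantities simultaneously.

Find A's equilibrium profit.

1323

Firm A's profit: π = q_A(209 − 3q_A − 2q_C) − 40q_A.
∂π/∂q_A = 169 − 6q_A − 2q_C = 0 ⇒ q_A = 169/6 − (1/3)q_C.
Similarly q_C = 28.5 − (1/3)q_A.
Solving the two reaction functions simultaneously: (1 − (−1/3)(−1/3))q_A = 169/6 − (1/3)·28.5, so (8/9)q_A = 56/3 and q_A = 21.
Then q_C = 28.5 − (1/3)·21 = 21.5.
P_A = 209 − 3·21 − 2·21.5 = 103.
Profit = (103 − 40)·21 = 1323.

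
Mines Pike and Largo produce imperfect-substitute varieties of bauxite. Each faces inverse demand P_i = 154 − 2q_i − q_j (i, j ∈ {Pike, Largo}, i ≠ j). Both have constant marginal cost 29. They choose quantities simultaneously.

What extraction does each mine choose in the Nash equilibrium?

25

Mine Pike's profit: π = q_{Pike}(154 − 2q_{Pike} − q_{Largo}) − 29q_{Pike}.
∂π/∂q_{Pike} = 125 − 4q_{Pike} − q_{Largo} = 0 ⇒ q_{Pike} = 31.25 − 0.25q_{Largo}.
By symmetry q_{Largo} = q_{Pike}; substituting into the reaction function, 1.25q_{Pike} = 31.25 and q_{Pike} = 25.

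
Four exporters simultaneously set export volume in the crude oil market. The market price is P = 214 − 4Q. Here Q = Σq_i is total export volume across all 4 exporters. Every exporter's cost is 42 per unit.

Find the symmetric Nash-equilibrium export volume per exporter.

A representative exporter's profit is π_i = q_i(214 − 4Q) − 42q_i, with Q = q_i + Σ_{j≠i} q_j.
First-order condition: 172 − 8q_i − 4Σ_{j≠i} q_j = 0.
With identical exporters, set every q_j = q: then 172 − 8q − 12q = 0, i.e. q = 172/20 = 8.6.

8.6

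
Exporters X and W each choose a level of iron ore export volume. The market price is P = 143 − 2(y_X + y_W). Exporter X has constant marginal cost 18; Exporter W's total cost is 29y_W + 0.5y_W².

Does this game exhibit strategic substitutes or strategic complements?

Exporter X's profit: π = y_X(143 − 2(y_X + y_W)) − 18y_X.
∂π/∂y_X = 125 − 4y_X − 2y_W = 0, so y_X = 31.25 − 0.5y_W.
The best-response slope dy_X/dy_W = −0.5 < 0: the reaction function is downward-sloping, so the choices are strategic substitutes.

strategic substitutes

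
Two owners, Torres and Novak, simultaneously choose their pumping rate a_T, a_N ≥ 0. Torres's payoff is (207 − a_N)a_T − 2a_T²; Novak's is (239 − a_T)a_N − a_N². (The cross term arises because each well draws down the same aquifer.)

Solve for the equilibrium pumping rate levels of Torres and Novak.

Expanding Torres's payoff: 207a_T − a_Na_T − 2a_T².
∂π/∂a_T = 207 − a_N − 4a_T = 0, so a_T = 51.75 − 0.25a_N.
Likewise for Novak: a_N = 119.5 − 0.5a_T.
Solving the two reaction functions simultaneously: (1 − (−0.25)(−0.5))a_T = 51.75 − 0.25·119.5, so 0.875a_T = 21.875 and a_T = 25.
Then a_N = 119.5 − 0.5·25 = 107.

25, 107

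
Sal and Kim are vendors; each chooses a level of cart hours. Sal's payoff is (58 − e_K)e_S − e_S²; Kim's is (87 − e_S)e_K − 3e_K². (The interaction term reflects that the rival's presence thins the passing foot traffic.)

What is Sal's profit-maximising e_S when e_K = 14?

22

Expanding Sal's payoff: 58e_S − e_Ke_S − e_S².
∂π/∂e_S = 58 − e_K − 2e_S = 0, so e_S = 29 − 0.5e_K.
At e_K = 14: e_S = 29 − 0.5·14 = 22.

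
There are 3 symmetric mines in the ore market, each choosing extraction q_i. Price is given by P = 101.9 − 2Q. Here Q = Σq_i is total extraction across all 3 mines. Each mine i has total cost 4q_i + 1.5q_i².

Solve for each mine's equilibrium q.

A representative mine's profit is π_i = q_i(101.9 − 2Q) − 4q_i − 1.5q_i², with Q = q_i + Σ_{j≠i} q_j.
First-order condition: 97.9 − 7q_i − 2Σ_{j≠i} q_j = 0.
Imposing symmetry (q_j = q for all j) turns Σ_{j≠i} q_j into 2q, so 97.9 = 11q and q = 8.9.

8.9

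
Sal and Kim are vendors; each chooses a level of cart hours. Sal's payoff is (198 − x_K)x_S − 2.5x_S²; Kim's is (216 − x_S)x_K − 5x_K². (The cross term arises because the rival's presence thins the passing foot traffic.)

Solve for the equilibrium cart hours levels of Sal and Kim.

Expanding Sal's payoff: 198x_S − x_Kx_S − 2.5x_S².
∂π/∂x_S = 198 − x_K − 5x_S = 0, so x_S = 39.6 − 0.2x_K.
Likewise for Kim: x_K = 21.6 − 0.1x_S.
Solving the two reaction functions simultaneously: (1 − (−0.2)(−0.1))x_S = 39.6 − 0.2·21.6, so 0.98x_S = 35.28 and x_S = 36.
Then x_K = 21.6 − 0.1·36 = 18.

36, 18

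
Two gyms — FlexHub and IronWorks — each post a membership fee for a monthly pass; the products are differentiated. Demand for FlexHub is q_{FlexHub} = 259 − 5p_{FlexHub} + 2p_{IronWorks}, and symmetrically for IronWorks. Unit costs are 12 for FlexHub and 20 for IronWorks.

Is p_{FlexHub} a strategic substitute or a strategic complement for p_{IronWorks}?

FlexHub's profit: π = (p_{FlexHub} − 12)(259 − 5p_{FlexHub} + 2p_{IronWorks}).
∂π/∂p_{FlexHub} = 319 − 10p_{FlexHub} + 2p_{IronWorks} = 0 ⇒ p_{FlexHub} = 31.9 + 0.2p_{IronWorks}.
The best-response slope dp_{FlexHub}/dp_{IronWorks} = 0.2 > 0: the reaction function is upward-sloping, so the choices are strategic complements.

strategic complements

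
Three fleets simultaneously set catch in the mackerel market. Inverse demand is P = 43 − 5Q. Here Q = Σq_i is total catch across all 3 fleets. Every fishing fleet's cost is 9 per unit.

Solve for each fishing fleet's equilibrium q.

1.7

A representative fishing fleet's profit is π_i = q_i(43 − 5Q) − 9q_i, with Q = q_i + Σ_{j≠i} q_j.
First-order condition: 34 − 10q_i − 5Σ_{j≠i} q_j = 0.
Imposing symmetry (q_j = q for all j) turns Σ_{j≠i} q_j into 2q, so 34 = 20q and q = 1.7.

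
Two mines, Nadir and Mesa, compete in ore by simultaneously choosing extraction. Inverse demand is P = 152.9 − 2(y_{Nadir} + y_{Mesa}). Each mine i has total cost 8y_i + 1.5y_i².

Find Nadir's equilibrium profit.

907.235

Mine Nadir's profit: π = y_{Nadir}(152.9 − 2(y_{Nadir} + y_{Mesa})) − 8y_{Nadir} − 1.5y_{Nadir}².
∂π/∂y_{Nadir} = 144.9 − 7y_{Nadir} − 2y_{Mesa} = 0, so y_{Nadir} = 20.7 − (2/7)y_{Mesa}.
The game is symmetric, so in equilibrium y_{Mesa} = y_{Nadir}: the reaction function gives (9/7)y_{Nadir} = 20.7, hence y_{Nadir} = 16.1.
Price P = 152.9 − 2·32.2 = 88.5.
Nadir's profit: (88.5 − 8)·16.1 − 1.5(16.1)² = 907.235.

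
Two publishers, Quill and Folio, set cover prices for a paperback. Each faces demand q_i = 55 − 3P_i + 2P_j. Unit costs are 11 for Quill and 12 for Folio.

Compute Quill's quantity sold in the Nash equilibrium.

33.5625

Quill's profit: π = (P_{Quill} − 11)(55 − 3P_{Quill} + 2P_{Folio}).
∂π/∂P_{Quill} = 88 − 6P_{Quill} + 2P_{Folio} = 0 ⇒ P_{Quill} = 44/3 + (1/3)P_{Folio}.
Similarly P_{Folio} = 91/6 + (1/3)P_{Quill}.
Solving the two reaction functions simultaneously: (1 − (1/3)(1/3))P_{Quill} = 44/3 + (1/3)·(91/6), so (8/9)P_{Quill} = 355/18 and P_{Quill} = 22.1875.
Then P_{Folio} = 91/6 + (1/3)·22.1875 = 22.5625.
q_{Quill} = 55 − 3·22.1875 + 2·22.5625 = 33.5625.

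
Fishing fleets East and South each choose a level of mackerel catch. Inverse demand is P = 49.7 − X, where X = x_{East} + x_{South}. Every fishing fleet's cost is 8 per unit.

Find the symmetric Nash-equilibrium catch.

13.9

Fishing fleet East's profit: π = x_{East}(49.7 − (x_{East} + x_{South})) − 8x_{East}.
∂π/∂x_{East} = 41.7 − 2x_{East} − x_{South} = 0, so x_{East} = 20.85 − 0.5x_{South}.
The game is symmetric, so in equilibrium x_{South} = x_{East}: the reaction function gives 1.5x_{East} = 20.85, hence x_{East} = 13.9.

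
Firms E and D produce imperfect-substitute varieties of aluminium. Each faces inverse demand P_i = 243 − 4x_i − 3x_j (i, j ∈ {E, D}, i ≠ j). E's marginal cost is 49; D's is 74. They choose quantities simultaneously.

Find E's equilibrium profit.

Firm E's profit: π = x_E(243 − 4x_E − 3x_D) − 49x_E.
∂π/∂x_E = 194 − 8x_E − 3x_D = 0 ⇒ x_E = 24.25 − 0.375x_D.
Similarly x_D = 21.125 − 0.375x_E.
Plugging x_D into E's best response: x_E = 24.25 − 0.375(21.125 − 0.375x_E) ⇒ (55/64)x_E = 1045/64, so x_E = 19.
Then x_D = 21.125 − 0.375·19 = 14.
P_E = 243 − 4·19 − 3·14 = 125.
Profit = (125 − 49)·19 = 1444.

1444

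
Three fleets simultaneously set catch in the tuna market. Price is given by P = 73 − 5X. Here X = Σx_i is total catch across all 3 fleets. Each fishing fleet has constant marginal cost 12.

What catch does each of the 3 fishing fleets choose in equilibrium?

A representative fishing fleet's profit is π_i = x_i(73 − 5X) − 12x_i, with X = x_i + Σ_{j≠i} x_j.
First-order condition: 61 − 10x_i − 5Σ_{j≠i} x_j = 0.
Imposing symmetry (x_j = x for all j) turns Σ_{j≠i} x_j into 2x, so 61 = 20x and x = 3.05.

3.05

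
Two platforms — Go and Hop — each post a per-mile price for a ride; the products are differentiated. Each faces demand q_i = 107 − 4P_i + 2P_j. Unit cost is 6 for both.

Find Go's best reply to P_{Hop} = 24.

22.375

Go's profit: π = (P_{Go} − 6)(107 − 4P_{Go} + 2P_{Hop}).
∂π/∂P_{Go} = 131 − 8P_{Go} + 2P_{Hop} = 0 ⇒ P_{Go} = 16.375 + 0.25P_{Hop}.
At P_{Hop} = 24: P_{Go} = 16.375 + 0.25·24 = 22.375.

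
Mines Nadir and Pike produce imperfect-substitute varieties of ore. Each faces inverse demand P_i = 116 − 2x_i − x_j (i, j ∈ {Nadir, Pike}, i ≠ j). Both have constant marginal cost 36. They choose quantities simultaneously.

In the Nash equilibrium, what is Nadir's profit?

512

Mine Nadir's profit: π = x_{Nadir}(116 − 2x_{Nadir} − x_{Pike}) − 36x_{Nadir}.
∂π/∂x_{Nadir} = 80 − 4x_{Nadir} − x_{Pike} = 0 ⇒ x_{Nadir} = 20 − 0.25x_{Pike}.
The game is symmetric, so in equilibrium x_{Pike} = x_{Nadir}: the reaction function gives 1.25x_{Nadir} = 20, hence x_{Nadir} = 16.
P_{Nadir} = 116 − 2·16 − 16 = 68.
Profit = (68 − 36)·16 = 512.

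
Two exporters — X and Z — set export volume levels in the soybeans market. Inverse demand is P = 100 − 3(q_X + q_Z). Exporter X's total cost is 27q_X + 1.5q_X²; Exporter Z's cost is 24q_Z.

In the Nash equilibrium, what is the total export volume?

Exporter X's profit: π = q_X(100 − 3(q_X + q_Z)) − 27q_X − 1.5q_X².
∂π/∂q_X = 73 − 9q_X − 3q_Z = 0, so q_X = 73/9 − (1/3)q_Z.
For Z: ∂π/∂q_Z = 76 − 6q_Z − 3q_X = 0 ⇒ q_Z = 38/3 − 0.5q_X.
Substituting the second reaction function into the first: q_X = 73/9 − (1/3)(38/3 − 0.5q_X), which gives (5/6)q_X = 35/9 ⇒ q_X = 14/3.
Then q_Z = 38/3 − 0.5·(14/3) = 31/3.
Total export volume: 14/3 + 31/3 = 15.

15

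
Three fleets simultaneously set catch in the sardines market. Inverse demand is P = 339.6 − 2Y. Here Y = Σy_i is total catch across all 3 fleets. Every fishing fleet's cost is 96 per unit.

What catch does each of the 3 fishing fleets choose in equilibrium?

A representative fishing fleet's profit is π_i = y_i(339.6 − 2Y) − 96y_i, with Y = y_i + Σ_{j≠i} y_j.
First-order condition: 243.6 − 4y_i − 2Σ_{j≠i} y_j = 0.
With identical fishing fleets, set every y_j = y: then 243.6 − 4y − 4y = 0, i.e. y = 243.6/8 = 30.45.

30.45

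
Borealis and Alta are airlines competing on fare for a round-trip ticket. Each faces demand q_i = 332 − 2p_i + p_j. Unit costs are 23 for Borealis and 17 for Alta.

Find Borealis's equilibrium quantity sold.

204.4

Borealis's profit: π = (p_{Borealis} − 23)(332 − 2p_{Borealis} + p_{Alta}).
∂π/∂p_{Borealis} = 378 − 4p_{Borealis} + p_{Alta} = 0 ⇒ p_{Borealis} = 94.5 + 0.25p_{Alta}.
Similarly p_{Alta} = 91.5 + 0.25p_{Borealis}.
Substituting the second reaction function into the first: p_{Borealis} = 94.5 + 0.25(91.5 + 0.25p_{Borealis}), which gives 0.9375p_{Borealis} = 117.375 ⇒ p_{Borealis} = 125.2.
Then p_{Alta} = 91.5 + 0.25·125.2 = 122.8.
q_{Borealis} = 332 − 2·125.2 + 122.8 = 204.4.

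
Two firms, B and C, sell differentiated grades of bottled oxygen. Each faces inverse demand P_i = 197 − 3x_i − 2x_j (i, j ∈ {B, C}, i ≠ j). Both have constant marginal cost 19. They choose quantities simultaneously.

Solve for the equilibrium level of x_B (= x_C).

Firm B's profit: π = x_B(197 − 3x_B − 2x_C) − 19x_B.
∂π/∂x_B = 178 − 6x_B − 2x_C = 0 ⇒ x_B = 89/3 − (1/3)x_C.
Setting x_B = x_C in the reaction function: x_B = 89/3 − (1/3)x_B, so x_B = (89/3) / (4/3) = 22.25.

22.25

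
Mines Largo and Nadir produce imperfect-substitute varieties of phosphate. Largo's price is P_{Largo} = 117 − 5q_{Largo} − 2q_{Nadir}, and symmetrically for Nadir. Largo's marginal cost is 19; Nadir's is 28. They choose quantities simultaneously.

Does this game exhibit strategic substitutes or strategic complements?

strategic substitutes

Mine Largo's profit: π = q_{Largo}(117 − 5q_{Largo} − 2q_{Nadir}) − 19q_{Largo}.
∂π/∂q_{Largo} = 98 − 10q_{Largo} − 2q_{Nadir} = 0 ⇒ q_{Largo} = 9.8 − 0.2q_{Nadir}.
The best-response slope dq_{Largo}/dq_{Nadir} = −0.2 < 0: the reaction function is downward-sloping, so the choices are strategic substitutes.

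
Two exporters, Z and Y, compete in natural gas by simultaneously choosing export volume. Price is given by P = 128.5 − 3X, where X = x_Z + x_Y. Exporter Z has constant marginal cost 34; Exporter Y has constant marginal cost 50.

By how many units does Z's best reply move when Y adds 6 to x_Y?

Exporter Z's profit: π = x_Z(128.5 − 3(x_Z + x_Y)) − 34x_Z.
∂π/∂x_Z = 94.5 − 6x_Z − 3x_Y = 0, so x_Z = 15.75 − 0.5x_Y.
The reaction-function slope is −0.5, so a 6-unit rise in x_Y moves x_Z by −0.5 × 6 = −3. Z's best response falls — the actions are strategic substitutes.

-3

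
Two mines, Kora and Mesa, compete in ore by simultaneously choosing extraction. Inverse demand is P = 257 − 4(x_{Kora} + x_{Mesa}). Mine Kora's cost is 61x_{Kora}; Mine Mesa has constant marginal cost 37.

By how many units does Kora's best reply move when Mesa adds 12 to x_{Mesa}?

-6

Mine Kora's profit: π = x_{Kora}(257 − 4(x_{Kora} + x_{Mesa})) − 61x_{Kora}.
∂π/∂x_{Kora} = 196 − 8x_{Kora} − 4x_{Mesa} = 0, so x_{Kora} = 24.5 − 0.5x_{Mesa}.
The reaction-function slope is −0.5, so a 12-unit rise in x_{Mesa} moves x_{Kora} by −0.5 × 12 = −6. Kora's best response falls — the actions are strategic substitutes.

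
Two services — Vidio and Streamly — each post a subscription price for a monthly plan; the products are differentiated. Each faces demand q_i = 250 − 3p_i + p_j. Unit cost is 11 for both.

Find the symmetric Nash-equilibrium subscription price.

56.6

Vidio's profit: π = (p_{Vidio} − 11)(250 − 3p_{Vidio} + p_{Streamly}).
∂π/∂p_{Vidio} = 283 − 6p_{Vidio} + p_{Streamly} = 0 ⇒ p_{Vidio} = 283/6 + (1/6)p_{Streamly}.
By symmetry p_{Streamly} = p_{Vidio}; substituting into the reaction function, (5/6)p_{Vidio} = 283/6 and p_{Vidio} = 56.6.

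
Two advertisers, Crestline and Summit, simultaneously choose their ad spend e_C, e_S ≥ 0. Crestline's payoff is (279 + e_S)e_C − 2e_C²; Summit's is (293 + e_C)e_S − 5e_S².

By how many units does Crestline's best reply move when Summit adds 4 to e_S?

1

Expanding Crestline's payoff: 279e_C + e_Se_C − 2e_C².
∂π/∂e_C = 279 + e_S − 4e_C = 0, so e_C = 69.75 + 0.25e_S.
The reaction-function slope is 0.25, so a 4-unit rise in e_S moves e_C by 0.25 × 4 = 1. Crestline's best response rises — the actions are strategic complements.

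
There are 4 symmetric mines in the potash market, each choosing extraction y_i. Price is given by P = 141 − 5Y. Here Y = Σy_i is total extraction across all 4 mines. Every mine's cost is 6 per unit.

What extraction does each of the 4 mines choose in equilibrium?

5.4

A representative mine's profit is π_i = y_i(141 − 5Y) − 6y_i, with Y = y_i + Σ_{j≠i} y_j.
First-order condition: 135 − 10y_i − 5Σ_{j≠i} y_j = 0.
With identical mines, set every y_j = y: then 135 − 10y − 15y = 0, i.e. y = 135/25 = 5.4.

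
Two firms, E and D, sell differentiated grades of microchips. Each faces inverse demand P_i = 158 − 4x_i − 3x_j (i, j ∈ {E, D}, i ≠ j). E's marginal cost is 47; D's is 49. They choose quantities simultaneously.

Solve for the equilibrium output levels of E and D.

10.2, 9.8

Firm E's profit: π = x_E(158 − 4x_E − 3x_D) − 47x_E.
∂π/∂x_E = 111 − 8x_E − 3x_D = 0 ⇒ x_E = 13.875 − 0.375x_D.
Similarly x_D = 13.625 − 0.375x_E.
Substituting the second reaction function into the first: x_E = 13.875 − 0.375(13.625 − 0.375x_E), which gives (55/64)x_E = 561/64 ⇒ x_E = 10.2.
Then x_D = 13.625 − 0.375·10.2 = 9.8.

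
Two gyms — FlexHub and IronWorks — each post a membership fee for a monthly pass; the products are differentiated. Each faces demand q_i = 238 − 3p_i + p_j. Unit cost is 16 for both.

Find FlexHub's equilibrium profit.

5092.32

FlexHub's profit: π = (p_{FlexHub} − 16)(238 − 3p_{FlexHub} + p_{IronWorks}).
∂π/∂p_{FlexHub} = 286 − 6p_{FlexHub} + p_{IronWorks} = 0 ⇒ p_{FlexHub} = 143/3 + (1/6)p_{IronWorks}.
The game is symmetric, so in equilibrium p_{IronWorks} = p_{FlexHub}: the reaction function gives (5/6)p_{FlexHub} = 143/3, hence p_{FlexHub} = 57.2.
q_{FlexHub} = 238 − 3·57.2 + 57.2 = 123.6.
Profit = (57.2 − 16)·123.6 = 5092.32.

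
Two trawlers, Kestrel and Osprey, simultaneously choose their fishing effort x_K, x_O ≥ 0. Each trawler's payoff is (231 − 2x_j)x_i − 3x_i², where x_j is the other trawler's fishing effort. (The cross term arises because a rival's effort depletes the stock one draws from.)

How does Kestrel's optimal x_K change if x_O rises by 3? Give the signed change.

-1

Kestrel's payoff is (231 − 2x_O)x_K − 3x_K².
∂π/∂x_K = 231 − 2x_O − 6x_K = 0, so x_K = 38.5 − (1/3)x_O.
The reaction-function slope is −1/3, so a 3-unit rise in x_O moves x_K by −1/3 × 3 = −1. Kestrel's best response falls — the actions are strategic substitutes.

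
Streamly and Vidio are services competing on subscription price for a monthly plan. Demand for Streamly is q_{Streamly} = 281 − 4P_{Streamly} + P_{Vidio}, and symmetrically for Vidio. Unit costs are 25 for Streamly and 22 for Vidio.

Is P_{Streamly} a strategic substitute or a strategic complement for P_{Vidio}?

strategic complements

Streamly's profit: π = (P_{Streamly} − 25)(281 − 4P_{Streamly} + P_{Vidio}).
∂π/∂P_{Streamly} = 381 − 8P_{Streamly} + P_{Vidio} = 0 ⇒ P_{Streamly} = 47.625 + 0.125P_{Vidio}.
The best-response slope dP_{Streamly}/dP_{Vidio} = 0.125 > 0: the reaction function is upward-sloping, so the choices are strategic complements.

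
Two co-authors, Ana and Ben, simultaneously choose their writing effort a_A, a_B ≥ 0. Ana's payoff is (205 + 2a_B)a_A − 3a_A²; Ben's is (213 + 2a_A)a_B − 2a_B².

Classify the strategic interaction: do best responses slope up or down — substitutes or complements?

strategic complements

Expanding Ana's payoff: 205a_A + 2a_Ba_A − 3a_A².
∂π/∂a_A = 205 + 2a_B − 6a_A = 0, so a_A = 205/6 + (1/3)a_B.
The best-response slope da_A/da_B = 1/3 > 0: the reaction function is upward-sloping, so the choices are strategic complements.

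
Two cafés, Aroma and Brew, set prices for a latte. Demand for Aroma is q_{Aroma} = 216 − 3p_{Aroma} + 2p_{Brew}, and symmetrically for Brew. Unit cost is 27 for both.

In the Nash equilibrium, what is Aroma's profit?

6697.6875

Aroma's profit: π = (p_{Aroma} − 27)(216 − 3p_{Aroma} + 2p_{Brew}).
∂π/∂p_{Aroma} = 297 − 6p_{Aroma} + 2p_{Brew} = 0 ⇒ p_{Aroma} = 49.5 + (1/3)p_{Brew}.
The game is symmetric, so in equilibrium p_{Brew} = p_{Aroma}: the reaction function gives (2/3)p_{Aroma} = 49.5, hence p_{Aroma} = 74.25.
q_{Aroma} = 216 − 3·74.25 + 2·74.25 = 141.75.
Profit = (74.25 − 27)·141.75 = 6697.6875.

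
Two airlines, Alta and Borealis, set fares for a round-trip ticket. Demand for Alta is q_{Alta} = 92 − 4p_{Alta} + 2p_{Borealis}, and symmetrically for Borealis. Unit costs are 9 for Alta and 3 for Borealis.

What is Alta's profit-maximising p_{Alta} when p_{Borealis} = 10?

18.5

Alta's profit: π = (p_{Alta} − 9)(92 − 4p_{Alta} + 2p_{Borealis}).
∂π/∂p_{Alta} = 128 − 8p_{Alta} + 2p_{Borealis} = 0 ⇒ p_{Alta} = 16 + 0.25p_{Borealis}.
At p_{Borealis} = 10: p_{Alta} = 16 + 0.25·10 = 18.5.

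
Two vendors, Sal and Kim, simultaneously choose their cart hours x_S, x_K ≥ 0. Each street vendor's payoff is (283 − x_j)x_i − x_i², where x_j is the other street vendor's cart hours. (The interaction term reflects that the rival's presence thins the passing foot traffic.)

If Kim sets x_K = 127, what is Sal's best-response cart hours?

Sal's payoff is (283 − x_K)x_S − x_S².
∂π/∂x_S = 283 − x_K − 2x_S = 0, so x_S = 141.5 − 0.5x_K.
At x_K = 127: x_S = 141.5 − 0.5·127 = 78.

78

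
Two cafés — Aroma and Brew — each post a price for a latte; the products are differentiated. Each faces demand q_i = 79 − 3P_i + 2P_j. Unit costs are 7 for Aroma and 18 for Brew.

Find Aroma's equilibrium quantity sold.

Aroma's profit: π = (P_{Aroma} − 7)(79 − 3P_{Aroma} + 2P_{Brew}).
∂π/∂P_{Aroma} = 100 − 6P_{Aroma} + 2P_{Brew} = 0 ⇒ P_{Aroma} = 50/3 + (1/3)P_{Brew}.
Similarly P_{Brew} = 133/6 + (1/3)P_{Aroma}.
Solving the two reaction functions simultaneously: (1 − (1/3)(1/3))P_{Aroma} = 50/3 + (1/3)·(133/6), so (8/9)P_{Aroma} = 433/18 and P_{Aroma} = 27.0625.
Then P_{Brew} = 133/6 + (1/3)·27.0625 = 31.1875.
q_{Aroma} = 79 − 3·27.0625 + 2·31.1875 = 60.1875.

60.1875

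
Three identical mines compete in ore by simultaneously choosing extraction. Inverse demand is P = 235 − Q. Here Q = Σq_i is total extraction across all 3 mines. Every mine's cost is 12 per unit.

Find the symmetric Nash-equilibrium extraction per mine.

A representative mine's profit is π_i = q_i(235 − Q) − 12q_i, with Q = q_i + Σ_{j≠i} q_j.
First-order condition: 223 − 2q_i − Σ_{j≠i} q_j = 0.
In a symmetric equilibrium every mine chooses the same q, so Σ_{j≠i} q_j = 2q. The condition becomes 223 − 4q = 0, giving q = 223/4 = 55.75.

55.75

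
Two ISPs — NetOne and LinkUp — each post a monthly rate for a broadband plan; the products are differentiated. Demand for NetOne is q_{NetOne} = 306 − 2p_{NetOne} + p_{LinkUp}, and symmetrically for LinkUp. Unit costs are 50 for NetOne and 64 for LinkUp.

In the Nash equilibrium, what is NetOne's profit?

NetOne's profit: π = (p_{NetOne} − 50)(306 − 2p_{NetOne} + p_{LinkUp}).
∂π/∂p_{NetOne} = 406 − 4p_{NetOne} + p_{LinkUp} = 0 ⇒ p_{NetOne} = 101.5 + 0.25p_{LinkUp}.
Similarly p_{LinkUp} = 108.5 + 0.25p_{NetOne}.
Solving the two reaction functions simultaneously: (1 − (0.25)(0.25))p_{NetOne} = 101.5 + 0.25·108.5, so 0.9375p_{NetOne} = 128.625 and p_{NetOne} = 137.2.
Then p_{LinkUp} = 108.5 + 0.25·137.2 = 142.8.
q_{NetOne} = 306 − 2·137.2 + 142.8 = 174.4.
Profit = (137.2 − 50)·174.4 = 15207.68.

15207.68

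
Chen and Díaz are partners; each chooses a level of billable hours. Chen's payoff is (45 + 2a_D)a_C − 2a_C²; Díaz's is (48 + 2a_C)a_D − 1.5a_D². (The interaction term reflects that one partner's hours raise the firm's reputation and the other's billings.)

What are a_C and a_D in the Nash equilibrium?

28.875, 35.25

Expanding Chen's payoff: 45a_C + 2a_Da_C − 2a_C².
∂π/∂a_C = 45 + 2a_D − 4a_C = 0, so a_C = 11.25 + 0.5a_D.
Likewise for Díaz: a_D = 16 + (2/3)a_C.
Plugging a_D into Chen's best response: a_C = 11.25 + 0.5(16 + (2/3)a_C) ⇒ (2/3)a_C = 19.25, so a_C = 28.875.
Then a_D = 16 + (2/3)·28.875 = 35.25.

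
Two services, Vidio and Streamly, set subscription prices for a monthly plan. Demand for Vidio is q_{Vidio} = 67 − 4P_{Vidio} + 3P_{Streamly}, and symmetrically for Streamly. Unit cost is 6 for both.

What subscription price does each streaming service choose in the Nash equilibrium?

Vidio's profit: π = (P_{Vidio} − 6)(67 − 4P_{Vidio} + 3P_{Streamly}).
∂π/∂P_{Vidio} = 91 − 8P_{Vidio} + 3P_{Streamly} = 0 ⇒ P_{Vidio} = 11.375 + 0.375P_{Streamly}.
The game is symmetric, so in equilibrium P_{Streamly} = P_{Vidio}: the reaction function gives 0.625P_{Vidio} = 11.375, hence P_{Vidio} = 18.2.

18.2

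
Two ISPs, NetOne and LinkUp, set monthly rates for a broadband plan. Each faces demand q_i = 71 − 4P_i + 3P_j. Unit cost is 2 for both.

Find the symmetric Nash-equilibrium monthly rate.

NetOne's profit: π = (P_{NetOne} − 2)(71 − 4P_{NetOne} + 3P_{LinkUp}).
∂π/∂P_{NetOne} = 79 − 8P_{NetOne} + 3P_{LinkUp} = 0 ⇒ P_{NetOne} = 9.875 + 0.375P_{LinkUp}.
Setting P_{NetOne} = P_{LinkUp} in the reaction function: P_{NetOne} = 9.875 + 0.375P_{NetOne}, so P_{NetOne} = 9.875 / 0.625 = 15.8.

15.8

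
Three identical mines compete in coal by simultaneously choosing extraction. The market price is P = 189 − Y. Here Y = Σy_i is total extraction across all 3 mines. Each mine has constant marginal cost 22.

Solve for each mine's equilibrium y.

A representative mine's profit is π_i = y_i(189 − Y) − 22y_i, with Y = y_i + Σ_{j≠i} y_j.
First-order condition: 167 − 2y_i − Σ_{j≠i} y_j = 0.
With identical mines, set every y_j = y: then 167 − 2y − 2y = 0, i.e. y = 167/4 = 41.75.

41.75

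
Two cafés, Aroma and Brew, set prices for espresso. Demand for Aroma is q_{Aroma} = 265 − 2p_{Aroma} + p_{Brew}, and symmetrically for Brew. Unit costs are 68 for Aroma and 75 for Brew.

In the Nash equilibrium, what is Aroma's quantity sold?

Aroma's profit: π = (p_{Aroma} − 68)(265 − 2p_{Aroma} + p_{Brew}).
∂π/∂p_{Aroma} = 401 − 4p_{Aroma} + p_{Brew} = 0 ⇒ p_{Aroma} = 100.25 + 0.25p_{Brew}.
Similarly p_{Brew} = 103.75 + 0.25p_{Aroma}.
Solving the two reaction functions simultaneously: (1 − (0.25)(0.25))p_{Aroma} = 100.25 + 0.25·103.75, so 0.9375p_{Aroma} = 126.1875 and p_{Aroma} = 134.6.
Then p_{Brew} = 103.75 + 0.25·134.6 = 137.4.
q_{Aroma} = 265 − 2·134.6 + 137.4 = 133.2.

133.2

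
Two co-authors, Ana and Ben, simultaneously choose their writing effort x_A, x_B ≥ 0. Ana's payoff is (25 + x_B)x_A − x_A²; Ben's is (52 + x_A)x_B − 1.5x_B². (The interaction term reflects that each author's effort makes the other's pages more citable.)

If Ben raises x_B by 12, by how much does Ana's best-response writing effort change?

Expanding Ana's payoff: 25x_A + x_Bx_A − x_A².
∂π/∂x_A = 25 + x_B − 2x_A = 0, so x_A = 12.5 + 0.5x_B.
The reaction-function slope is 0.5, so a 12-unit rise in x_B moves x_A by 0.5 × 12 = 6. Ana's best response rises — the actions are strategic complements.

6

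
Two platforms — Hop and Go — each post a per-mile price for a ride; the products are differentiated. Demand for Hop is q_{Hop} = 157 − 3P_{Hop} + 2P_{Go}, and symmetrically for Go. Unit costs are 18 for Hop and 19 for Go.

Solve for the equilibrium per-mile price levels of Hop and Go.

Hop's profit: π = (P_{Hop} − 18)(157 − 3P_{Hop} + 2P_{Go}).
∂π/∂P_{Hop} = 211 − 6P_{Hop} + 2P_{Go} = 0 ⇒ P_{Hop} = 211/6 + (1/3)P_{Go}.
Similarly P_{Go} = 107/3 + (1/3)P_{Hop}.
Substituting the second reaction function into the first: P_{Hop} = 211/6 + (1/3)(107/3 + (1/3)P_{Hop}), which gives (8/9)P_{Hop} = 847/18 ⇒ P_{Hop} = 52.9375.
Then P_{Go} = 107/3 + (1/3)·52.9375 = 53.3125.

52.9375, 53.3125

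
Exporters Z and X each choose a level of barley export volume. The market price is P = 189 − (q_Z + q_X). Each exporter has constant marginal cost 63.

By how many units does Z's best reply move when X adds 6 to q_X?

-3

Exporter Z's profit: π = q_Z(189 − (q_Z + q_X)) − 63q_Z.
∂π/∂q_Z = 126 − 2q_Z − q_X = 0, so q_Z = 63 − 0.5q_X.
The reaction-function slope is −0.5, so a 6-unit rise in q_X moves q_Z by −0.5 × 6 = −3. Z's best response falls — the actions are strategic substitutes.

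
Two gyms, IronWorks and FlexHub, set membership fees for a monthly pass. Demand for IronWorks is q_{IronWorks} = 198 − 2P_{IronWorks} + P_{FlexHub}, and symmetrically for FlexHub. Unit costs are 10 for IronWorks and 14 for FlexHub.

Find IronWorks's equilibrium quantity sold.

IronWorks's profit: π = (P_{IronWorks} − 10)(198 − 2P_{IronWorks} + P_{FlexHub}).
∂π/∂P_{IronWorks} = 218 − 4P_{IronWorks} + P_{FlexHub} = 0 ⇒ P_{IronWorks} = 54.5 + 0.25P_{FlexHub}.
Similarly P_{FlexHub} = 56.5 + 0.25P_{IronWorks}.
Solving the two reaction functions simultaneously: (1 − (0.25)(0.25))P_{IronWorks} = 54.5 + 0.25·56.5, so 0.9375P_{IronWorks} = 68.625 and P_{IronWorks} = 73.2.
Then P_{FlexHub} = 56.5 + 0.25·73.2 = 74.8.
q_{IronWorks} = 198 − 2·73.2 + 74.8 = 126.4.

126.4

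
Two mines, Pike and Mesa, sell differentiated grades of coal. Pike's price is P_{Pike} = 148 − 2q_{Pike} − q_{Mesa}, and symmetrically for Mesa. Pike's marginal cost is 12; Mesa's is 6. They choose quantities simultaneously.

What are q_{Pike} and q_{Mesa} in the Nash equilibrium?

26.8, 28.8

Mine Pike's profit: π = q_{Pike}(148 − 2q_{Pike} − q_{Mesa}) − 12q_{Pike}.
∂π/∂q_{Pike} = 136 − 4q_{Pike} − q_{Mesa} = 0 ⇒ q_{Pike} = 34 − 0.25q_{Mesa}.
Similarly q_{Mesa} = 35.5 − 0.25q_{Pike}.
Plugging q_{Mesa} into Pike's best response: q_{Pike} = 34 − 0.25(35.5 − 0.25q_{Pike}) ⇒ 0.9375q_{Pike} = 25.125, so q_{Pike} = 26.8.
Then q_{Mesa} = 35.5 − 0.25·26.8 = 28.8.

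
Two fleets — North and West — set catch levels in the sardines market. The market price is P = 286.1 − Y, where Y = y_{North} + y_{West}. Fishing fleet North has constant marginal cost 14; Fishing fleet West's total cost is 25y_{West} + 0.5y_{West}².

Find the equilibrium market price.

125.04

Fishing fleet North's profit: π = y_{North}(286.1 − (y_{North} + y_{West})) − 14y_{North}.
∂π/∂y_{North} = 272.1 − 2y_{North} − y_{West} = 0, so y_{North} = 136.05 − 0.5y_{West}.
For West: ∂π/∂y_{West} = 261.1 − 3y_{West} − y_{North} = 0 ⇒ y_{West} = 2611/30 − (1/3)y_{North}.
Solving the two reaction functions simultaneously: (1 − (−0.5)(−1/3))y_{North} = 136.05 − 0.5·(2611/30), so (5/6)y_{North} = 1388/15 and y_{North} = 111.04.
Then y_{West} = 2611/30 − (1/3)·111.04 = 50.02.
Equilibrium price: P = 286.1 − 161.06 = 125.04.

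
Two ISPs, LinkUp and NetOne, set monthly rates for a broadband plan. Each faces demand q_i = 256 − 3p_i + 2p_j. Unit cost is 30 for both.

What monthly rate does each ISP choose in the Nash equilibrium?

86.5

LinkUp's profit: π = (p_{LinkUp} − 30)(256 − 3p_{LinkUp} + 2p_{NetOne}).
∂π/∂p_{LinkUp} = 346 − 6p_{LinkUp} + 2p_{NetOne} = 0 ⇒ p_{LinkUp} = 173/3 + (1/3)p_{NetOne}.
Setting p_{LinkUp} = p_{NetOne} in the reaction function: p_{LinkUp} = 173/3 + (1/3)p_{LinkUp}, so p_{LinkUp} = (173/3) / (2/3) = 86.5.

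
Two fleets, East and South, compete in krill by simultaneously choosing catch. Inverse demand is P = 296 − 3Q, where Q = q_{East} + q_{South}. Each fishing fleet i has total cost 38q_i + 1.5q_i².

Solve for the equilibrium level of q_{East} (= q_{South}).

21.5

Fishing fleet East's profit: π = q_{East}(296 − 3(q_{East} + q_{South})) − 38q_{East} − 1.5q_{East}².
∂π/∂q_{East} = 258 − 9q_{East} − 3q_{South} = 0, so q_{East} = 86/3 − (1/3)q_{South}.
By symmetry q_{South} = q_{East}; substituting into the reaction function, (4/3)q_{East} = 86/3 and q_{East} = 21.5.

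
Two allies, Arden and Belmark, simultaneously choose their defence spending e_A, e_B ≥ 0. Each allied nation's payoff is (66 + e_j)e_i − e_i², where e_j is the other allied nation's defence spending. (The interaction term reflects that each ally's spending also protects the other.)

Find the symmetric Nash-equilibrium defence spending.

66

Arden's payoff is (66 + e_B)e_A − e_A².
∂π/∂e_A = 66 + e_B − 2e_A = 0, so e_A = 33 + 0.5e_B.
Setting e_A = e_B in the reaction function: e_A = 33 + 0.5e_A, so e_A = 33 / 0.5 = 66.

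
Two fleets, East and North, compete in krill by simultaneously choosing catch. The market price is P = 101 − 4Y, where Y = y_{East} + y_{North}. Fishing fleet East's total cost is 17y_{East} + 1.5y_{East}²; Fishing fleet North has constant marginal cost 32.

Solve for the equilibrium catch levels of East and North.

Fishing fleet East's profit: π = y_{East}(101 − 4(y_{East} + y_{North})) − 17y_{East} − 1.5y_{East}².
∂π/∂y_{East} = 84 − 11y_{East} − 4y_{North} = 0, so y_{East} = 84/11 − (4/11)y_{North}.
For North: ∂π/∂y_{North} = 69 − 8y_{North} − 4y_{East} = 0 ⇒ y_{North} = 8.625 − 0.5y_{East}.
Plugging y_{North} into East's best response: y_{East} = 84/11 − (4/11)(8.625 − 0.5y_{East}) ⇒ (9/11)y_{East} = 4.5, so y_{East} = 5.5.
Then y_{North} = 8.625 − 0.5·5.5 = 5.875.

5.5, 5.875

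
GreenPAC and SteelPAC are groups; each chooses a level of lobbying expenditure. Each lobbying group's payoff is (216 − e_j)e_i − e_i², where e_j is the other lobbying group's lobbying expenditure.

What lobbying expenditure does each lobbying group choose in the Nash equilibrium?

GreenPAC's payoff is (216 − e_S)e_G − e_G².
∂π/∂e_G = 216 − e_S − 2e_G = 0, so e_G = 108 − 0.5e_S.
By symmetry e_S = e_G; substituting into the reaction function, 1.5e_G = 108 and e_G = 72.

72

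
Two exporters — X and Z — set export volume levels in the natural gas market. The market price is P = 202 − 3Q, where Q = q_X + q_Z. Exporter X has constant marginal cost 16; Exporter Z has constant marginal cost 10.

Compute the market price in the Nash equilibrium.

76

Exporter X's profit: π = q_X(202 − 3(q_X + q_Z)) − 16q_X.
∂π/∂q_X = 186 − 6q_X − 3q_Z = 0, so q_X = 31 − 0.5q_Z.
By the same steps for Z: q_Z = 32 − 0.5q_X.
Substituting the second reaction function into the first: q_X = 31 − 0.5(32 − 0.5q_X), which gives 0.75q_X = 15 ⇒ q_X = 20.
Then q_Z = 32 − 0.5·20 = 22.
Equilibrium price: P = 202 − 3·42 = 76.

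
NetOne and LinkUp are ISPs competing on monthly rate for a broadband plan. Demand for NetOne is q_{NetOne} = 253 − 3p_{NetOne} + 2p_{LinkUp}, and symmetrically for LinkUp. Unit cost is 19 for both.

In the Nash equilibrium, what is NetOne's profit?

10266.75

NetOne's profit: π = (p_{NetOne} − 19)(253 − 3p_{NetOne} + 2p_{LinkUp}).
∂π/∂p_{NetOne} = 310 − 6p_{NetOne} + 2p_{LinkUp} = 0 ⇒ p_{NetOne} = 155/3 + (1/3)p_{LinkUp}.
The game is symmetric, so in equilibrium p_{LinkUp} = p_{NetOne}: the reaction function gives (2/3)p_{NetOne} = 155/3, hence p_{NetOne} = 77.5.
q_{NetOne} = 253 − 3·77.5 + 2·77.5 = 175.5.
Profit = (77.5 − 19)·175.5 = 10266.75.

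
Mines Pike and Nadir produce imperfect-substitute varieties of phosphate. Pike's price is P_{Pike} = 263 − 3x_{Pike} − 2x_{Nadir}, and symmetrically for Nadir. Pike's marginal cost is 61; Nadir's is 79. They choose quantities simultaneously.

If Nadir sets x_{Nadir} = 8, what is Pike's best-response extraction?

Mine Pike's profit: π = x_{Pike}(263 − 3x_{Pike} − 2x_{Nadir}) − 61x_{Pike}.
∂π/∂x_{Pike} = 202 − 6x_{Pike} − 2x_{Nadir} = 0 ⇒ x_{Pike} = 101/3 − (1/3)x_{Nadir}.
At x_{Nadir} = 8: x_{Pike} = 101/3 − (1/3)·8 = 31.

31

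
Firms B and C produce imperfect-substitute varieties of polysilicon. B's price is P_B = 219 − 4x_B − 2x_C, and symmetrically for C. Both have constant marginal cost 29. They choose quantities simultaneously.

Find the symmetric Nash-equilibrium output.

19

Firm B's profit: π = x_B(219 − 4x_B − 2x_C) − 29x_B.
∂π/∂x_B = 190 − 8x_B − 2x_C = 0 ⇒ x_B = 23.75 − 0.25x_C.
Setting x_B = x_C in the reaction function: x_B = 23.75 − 0.25x_B, so x_B = 23.75 / 1.25 = 19.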